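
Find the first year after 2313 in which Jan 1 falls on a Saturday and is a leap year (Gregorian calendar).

Jan 1 advances by 2 weekdays after a leap year and by 1 after a common year.
2313: Jan 1 is Wednesday.
2314: Thursday
2315: Friday
2316: Saturday (leap)
2316 begins on a Saturday and is a leap year.

2316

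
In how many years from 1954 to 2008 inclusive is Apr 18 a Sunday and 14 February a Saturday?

2

Check each year's weekday for Apr 18 and 14 February:
  1954: Sun/Sun  1955: Mon/Mon  1956: Wed/Tue  1957: Thu/Thu  1958: Fri/Fri  1959: Sat/Sat  1960: Mon/Sun  1961: Tue/Tue  1962: Wed/Wed  1963: Thu/Thu  1964: Sat/Fri  1965: Sun/Sun  1966: Mon/Mon  1967: Tue/Tue  …(27 more)…  1995: Tue/Tue  1996: Thu/Wed  1997: Fri/Fri  1998: Sat/Sat  1999: Sun/Sun  2000: Tue/Mon  2001: Wed/Wed  2002: Thu/Thu  2003: Fri/Fri  2004: Sun/Sat ✓  2005: Mon/Mon  2006: Tue/Tue  2007: Wed/Wed  2008: Fri/Thu
Both conditions hold in: 1976, 2004 — 2.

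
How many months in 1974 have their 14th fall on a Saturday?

2

Check the 14th of each month of 1974: Jan 14: Mon, Feb 14: Thu, Mar 14: Thu, Apr 14: Sun, May 14: Tue, Jun 14: Fri, Jul 14: Sun, Aug 14: Wed, Sep 14: Sat, Oct 14: Mon, Nov 14: Thu, Dec 14: Sat.
Saturday occurs in September, December — 2 months.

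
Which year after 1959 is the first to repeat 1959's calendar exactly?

1970

Two years share a calendar iff Jan 1 falls on the same weekday and both are leap or both are common. 1959: Jan 1 is Thursday, common year.
1960: Jan 1 Friday, leap
1961: Jan 1 Sunday, common
1962: Jan 1 Monday, common
1963: Jan 1 Tuesday, common
1964: Jan 1 Wednesday, leap
1965: Jan 1 Friday, common
1966: Jan 1 Saturday, common
1967: Jan 1 Sunday, common
1968: Jan 1 Monday, leap
1969: Jan 1 Wednesday, common
1970: Jan 1 Thursday, common
1970 matches on both conditions.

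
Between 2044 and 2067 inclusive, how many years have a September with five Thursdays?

September has 30 days; it has five Thursdays when Thursday falls among the first (month-length − 28) days — i.e. when September 1 is one of Thursday/Wednesday.
September 1 by year: 2044:Thu✓ 2045:Fri 2046:Sat 2047:Sun 2048:Tue 2049:Wed✓ 2050:Thu✓ 2051:Fri 2052:Sun 2053:Mon 2054:Tue 2055:Wed✓ 2056:Fri 2057:Sat 2058:Sun 2059:Mon 2060:Wed✓ 2061:Thu✓ 2062:Fri 2063:Sat 2064:Mon 2065:Tue 2066:Wed✓ 2067:Thu✓
Years with five Thursdays: 2044, 2049, 2050, 2055, 2060, 2061, 2066, 2067 → 8.

8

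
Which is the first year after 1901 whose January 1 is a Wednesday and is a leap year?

Jan 1 advances by 2 weekdays after a leap year and by 1 after a common year.
1901: Jan 1 is Tuesday.
1902: Wednesday
1903: Thursday
1904: Friday (leap)
1905: Sunday
1906: Monday
1907: Tuesday
1908: Wednesday (leap)
1908 begins on a Wednesday and is a leap year.

1908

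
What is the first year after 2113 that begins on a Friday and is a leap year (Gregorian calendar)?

Jan 1 advances by 2 weekdays after a leap year and by 1 after a common year.
2113: Jan 1 is Sunday.
2114: Monday
2115: Tuesday
2116: Wednesday (leap)
2117: Friday
2118: Saturday
2119: Sunday
2120: Monday (leap)
2121: Wednesday
2122: Thursday
2123: Friday
2124: Saturday (leap)
2125: Monday
2126: Tuesday
2127: Wednesday
2128: Thursday (leap)
2129: Saturday
2130: Sunday
2131: Monday
2132: Tuesday (leap)
2133: Thursday
2134: Friday
2135: Saturday
2136: Sunday (leap)
2137: Tuesday
2138: Wednesday
2139: Thursday
2140: Friday (leap)
2140 begins on a Friday and is a leap year.

2140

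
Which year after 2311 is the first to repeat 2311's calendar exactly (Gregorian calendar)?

Two years share a calendar iff Jan 1 falls on the same weekday and both are leap or both are common. 2311: Jan 1 is Sunday, common year.
2312: Jan 1 Monday, leap
2313: Jan 1 Wednesday, common
2314: Jan 1 Thursday, common
2315: Jan 1 Friday, common
2316: Jan 1 Saturday, leap
2317: Jan 1 Monday, common
2318: Jan 1 Tuesday, common
2319: Jan 1 Wednesday, common
2320: Jan 1 Thursday, leap
2321: Jan 1 Saturday, common
2322: Jan 1 Sunday, common
2322 matches on both conditions.

2322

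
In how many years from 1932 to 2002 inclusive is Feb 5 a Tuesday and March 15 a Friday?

Check each year's weekday for Feb 5 and March 15:
  1932: Fri/Tue  1933: Sun/Wed  1934: Mon/Thu  1935: Tue/Fri ✓  1936: Wed/Sun  1937: Fri/Mon  1938: Sat/Tue  1939: Sun/Wed  1940: Mon/Fri  1941: Wed/Sat  1942: Thu/Sun  1943: Fri/Mon  1944: Sat/Wed  1945: Mon/Thu  …(43 more)…  1989: Sun/Wed  1990: Mon/Thu  1991: Tue/Fri ✓  1992: Wed/Sun  1993: Fri/Mon  1994: Sat/Tue  1995: Sun/Wed  1996: Mon/Fri  1997: Wed/Sat  1998: Thu/Sun  1999: Fri/Mon  2000: Sat/Wed  2001: Mon/Thu  2002: Tue/Fri ✓
Both conditions hold in: 1935, 1946, 1957, 1963, 1974, 1985, 1991, 2002 — 8.

8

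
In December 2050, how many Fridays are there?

December 2050 has 31 days and begins on Thursday.
The first Friday is December 2.
Fridays fall on 2, 9, 16, 23, 30 — that's 5.

5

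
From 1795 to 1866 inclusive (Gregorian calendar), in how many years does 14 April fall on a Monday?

Track 14 April's weekday year by year (advancing +1, or +2 across a Feb 29):
  1795: Tue  1796: Thu (+2)  1797: Fri (+1)  1798: Sat (+1)  1799: Sun (+1)
  1800: Mon (+1) ✓  1801: Tue (+1)  1802: Wed (+1)  1803: Thu (+1)  1804: Sat (+2)
  1805: Sun (+1)  1806: Mon (+1) ✓  1807: Tue (+1)  1808: Thu (+2)  … (44 more years) …
  1853: Thu (+1)  1854: Fri (+1)  1855: Sat (+1)  1856: Mon (+2) ✓  1857: Tue (+1)
  1858: Wed (+1)  1859: Thu (+1)  1860: Sat (+2)  1861: Sun (+1)  1862: Mon (+1) ✓
  1863: Tue (+1)  1864: Thu (+2)  1865: Fri (+1)  1866: Sat (+1)
Monday years: 1800, 1806, 1817, 1823, 1828, 1834, 1845, 1851, 1856, 1862 — 10 in total.

10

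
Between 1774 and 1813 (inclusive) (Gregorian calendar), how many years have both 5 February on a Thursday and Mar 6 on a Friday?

Check each year's weekday for 5 February and Mar 6:
  1774: Sat/Sun  1775: Sun/Mon  1776: Mon/Wed  1777: Wed/Thu  1778: Thu/Fri ✓  1779: Fri/Sat  1780: Sat/Mon  1781: Mon/Tue  1782: Tue/Wed  1783: Wed/Thu  1784: Thu/Sat  1785: Sat/Sun  1786: Sun/Mon  1787: Mon/Tue  …(12 more)…  1800: Wed/Thu  1801: Thu/Fri ✓  1802: Fri/Sat  1803: Sat/Sun  1804: Sun/Tue  1805: Tue/Wed  1806: Wed/Thu  1807: Thu/Fri ✓  1808: Fri/Sun  1809: Sun/Mon  1810: Mon/Tue  1811: Tue/Wed  1812: Wed/Fri  1813: Fri/Sat
Both conditions hold in: 1778, 1789, 1795, 1801, 1807 — 5.

5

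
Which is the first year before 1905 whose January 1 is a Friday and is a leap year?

1904

Jan 1 advances by 2 weekdays after a leap year and by 1 after a common year.
1905: Jan 1 is Sunday.
1904: Friday (leap)
1904 begins on a Friday and is a leap year.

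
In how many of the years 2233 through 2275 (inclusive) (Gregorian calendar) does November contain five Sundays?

13

November has 30 days; it has five Sundays when Sunday falls among the first (month-length − 28) days — i.e. when November 1 is one of Sunday/Saturday.
November 1 by year: 2233:Fri 2234:Sat✓ 2235:Sun✓ 2236:Tue 2237:Wed 2238:Thu 2239:Fri 2240:Sun✓ 2241:Mon 2242:Tue 2243:Wed 2244:Fri 2245:Sat✓ 2246:Sun✓ 2247:Mon …(13 more)… 2261:Fri 2262:Sat✓ 2263:Sun✓ 2264:Tue 2265:Wed 2266:Thu 2267:Fri 2268:Sun✓ 2269:Mon 2270:Tue 2271:Wed 2272:Fri 2273:Sat✓ 2274:Sun✓ 2275:Mon
Years with five Sundays: 2234, 2235, 2240, 2245, 2246, 2251, 2256, 2257, 2262, 2263, 2268, 2273, 2274 → 13.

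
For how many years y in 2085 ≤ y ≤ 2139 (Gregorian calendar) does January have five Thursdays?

January has 31 days; it has five Thursdays when Thursday falls among the first (month-length − 28) days — i.e. when January 1 is one of Thursday/Wednesday/Tuesday.
January 1 by year: 2085:Mon 2086:Tue✓ 2087:Wed✓ 2088:Thu✓ 2089:Sat 2090:Sun 2091:Mon 2092:Tue✓ 2093:Thu✓ 2094:Fri 2095:Sat 2096:Sun 2097:Tue✓ 2098:Wed✓ 2099:Thu✓ …(25 more)… 2125:Mon 2126:Tue✓ 2127:Wed✓ 2128:Thu✓ 2129:Sat 2130:Sun 2131:Mon 2132:Tue✓ 2133:Thu✓ 2134:Fri 2135:Sat 2136:Sun 2137:Tue✓ 2138:Wed✓ 2139:Thu✓
Years with five Thursdays: 2086, 2087, 2088, 2092, 2093, 2097, 2098, 2099, 2104, 2105, 2109, 2110, 2111, 2115, 2116, 2121, 2122, 2126, 2127, 2128, 2132, 2133, 2137, 2138, 2139 → 25.

25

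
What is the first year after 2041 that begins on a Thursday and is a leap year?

2060

Jan 1 advances by 2 weekdays after a leap year and by 1 after a common year.
2041: Jan 1 is Tuesday.
2042: Wednesday
2043: Thursday
2044: Friday (leap)
2045: Sunday
2046: Monday
2047: Tuesday
2048: Wednesday (leap)
2049: Friday
2050: Saturday
2051: Sunday
2052: Monday (leap)
2053: Wednesday
2054: Thursday
2055: Friday
2056: Saturday (leap)
2057: Monday
2058: Tuesday
2059: Wednesday
2060: Thursday (leap)
2060 begins on a Thursday and is a leap year.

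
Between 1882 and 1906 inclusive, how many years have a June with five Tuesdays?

June has 30 days; it has five Tuesdays when Tuesday falls among the first (month-length − 28) days — i.e. when June 1 is one of Tuesday/Monday.
June 1 by year: 1882:Thu 1883:Fri 1884:Sun 1885:Mon✓ 1886:Tue✓ 1887:Wed 1888:Fri 1889:Sat 1890:Sun 1891:Mon✓ 1892:Wed 1893:Thu 1894:Fri 1895:Sat 1896:Mon✓ 1897:Tue✓ 1898:Wed 1899:Thu 1900:Fri 1901:Sat 1902:Sun 1903:Mon✓ 1904:Wed 1905:Thu 1906:Fri
Years with five Tuesdays: 1885, 1886, 1891, 1896, 1897, 1903 → 6.

6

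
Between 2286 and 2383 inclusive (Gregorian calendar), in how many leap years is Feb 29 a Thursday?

3

Leap years in 2286–2383: 23 of them.
Feb 29 weekday advances by 5 (mod 7) from one leap year to the next four years later (or differs when a century non-leap intervenes).
Leap-day weekdays: 2288:Wed 2292:Mon 2296:Sat 2304:Mon 2308:Sat 2312:Thu✓ 2316:Tue 2320:Sun 2324:Fri 2328:Wed 2332:Mon 2336:Sat 2340:Thu✓ 2344:Tue 2348:Sun 2352:Fri 2356:Wed 2360:Mon 2364:Sat 2368:Thu✓ 2372:Tue 2376:Sun 2380:Fri
Thursday: 2312, 2340, 2368 → 3.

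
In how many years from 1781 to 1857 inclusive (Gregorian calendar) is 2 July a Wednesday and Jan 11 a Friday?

3

Check each year's weekday for 2 July and Jan 11:
  1781: Mon/Thu  1782: Tue/Fri  1783: Wed/Sat  1784: Fri/Sun  1785: Sat/Tue  1786: Sun/Wed  1787: Mon/Thu  1788: Wed/Fri ✓  1789: Thu/Sun  1790: Fri/Mon  1791: Sat/Tue  1792: Mon/Wed  1793: Tue/Fri  1794: Wed/Sat  …(49 more)…  1844: Tue/Thu  1845: Wed/Sat  1846: Thu/Sun  1847: Fri/Mon  1848: Sun/Tue  1849: Mon/Thu  1850: Tue/Fri  1851: Wed/Sat  1852: Fri/Sun  1853: Sat/Tue  1854: Sun/Wed  1855: Mon/Thu  1856: Wed/Fri ✓  1857: Thu/Sun
Both conditions hold in: 1788, 1828, 1856 — 3.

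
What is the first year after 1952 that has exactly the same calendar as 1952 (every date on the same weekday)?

1980

Two years share a calendar iff Jan 1 falls on the same weekday and both are leap or both are common. 1952: Jan 1 is Tuesday, leap year.
1953: Jan 1 Thursday, common
1954: Jan 1 Friday, common
1955: Jan 1 Saturday, common
1956: Jan 1 Sunday, leap
1957: Jan 1 Tuesday, common
1958: Jan 1 Wednesday, common
1959: Jan 1 Thursday, common
1960: Jan 1 Friday, leap
1961: Jan 1 Sunday, common
1962: Jan 1 Monday, common
1963: Jan 1 Tuesday, common
1964: Jan 1 Wednesday, leap
1965: Jan 1 Friday, common
1966: Jan 1 Saturday, common
1967: Jan 1 Sunday, common
1968: Jan 1 Monday, leap
1969: Jan 1 Wednesday, common
1970: Jan 1 Thursday, common
1971: Jan 1 Friday, common
1972: Jan 1 Saturday, leap
1973: Jan 1 Monday, common
1974: Jan 1 Tuesday, common
1975: Jan 1 Wednesday, common
1976: Jan 1 Thursday, leap
1977: Jan 1 Saturday, common
1978: Jan 1 Sunday, common
1979: Jan 1 Monday, common
1980: Jan 1 Tuesday, leap
1980 matches on both conditions.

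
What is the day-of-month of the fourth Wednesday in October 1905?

25

October 1, 1905 is a Sunday, so the first Wednesday is the 4th.
The fourth Wednesday is 4 + 21 = 25.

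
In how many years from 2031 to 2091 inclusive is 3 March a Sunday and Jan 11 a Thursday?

2

Check each year's weekday for 3 March and Jan 11:
  2031: Mon/Sat  2032: Wed/Sun  2033: Thu/Tue  2034: Fri/Wed  2035: Sat/Thu  2036: Mon/Fri  2037: Tue/Sun  2038: Wed/Mon  2039: Thu/Tue  2040: Sat/Wed  2041: Sun/Fri  2042: Mon/Sat  2043: Tue/Sun  2044: Thu/Mon  …(33 more)…  2078: Thu/Tue  2079: Fri/Wed  2080: Sun/Thu ✓  2081: Mon/Sat  2082: Tue/Sun  2083: Wed/Mon  2084: Fri/Tue  2085: Sat/Thu  2086: Sun/Fri  2087: Mon/Sat  2088: Wed/Sun  2089: Thu/Tue  2090: Fri/Wed  2091: Sat/Thu
Both conditions hold in: 2052, 2080 — 2.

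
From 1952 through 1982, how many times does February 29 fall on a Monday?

1

Leap years in 1952–1982: 8 of them.
Feb 29 weekday advances by 5 (mod 7) from one leap year to the next four years later (or differs when a century non-leap intervenes).
Leap-day weekdays: 1952:Fri 1956:Wed 1960:Mon✓ 1964:Sat 1968:Thu 1972:Tue 1976:Sun 1980:Fri
Monday: 1960 → 1.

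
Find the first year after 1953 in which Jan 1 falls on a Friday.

Jan 1 advances by 2 weekdays after a leap year and by 1 after a common year.
1953: Jan 1 is Thursday.
1954: Friday
1954 begins on a Friday

1954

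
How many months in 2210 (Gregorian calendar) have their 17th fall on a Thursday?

1

Check the 17th of each month of 2210: Jan 17: Wed, Feb 17: Sat, Mar 17: Sat, Apr 17: Tue, May 17: Thu, Jun 17: Sun, Jul 17: Tue, Aug 17: Fri, Sep 17: Mon, Oct 17: Wed, Nov 17: Sat, Dec 17: Mon.
Thursday occurs in May — 1 month.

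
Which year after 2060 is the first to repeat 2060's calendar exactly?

2088

Two years share a calendar iff Jan 1 falls on the same weekday and both are leap or both are common. 2060: Jan 1 is Thursday, leap year.
2061: Jan 1 Saturday, common
2062: Jan 1 Sunday, common
2063: Jan 1 Monday, common
2064: Jan 1 Tuesday, leap
2065: Jan 1 Thursday, common
2066: Jan 1 Friday, common
2067: Jan 1 Saturday, common
2068: Jan 1 Sunday, leap
2069: Jan 1 Tuesday, common
2070: Jan 1 Wednesday, common
2071: Jan 1 Thursday, common
2072: Jan 1 Friday, leap
2073: Jan 1 Sunday, common
2074: Jan 1 Monday, common
2075: Jan 1 Tuesday, common
2076: Jan 1 Wednesday, leap
2077: Jan 1 Friday, common
2078: Jan 1 Saturday, common
2079: Jan 1 Sunday, common
2080: Jan 1 Monday, leap
2081: Jan 1 Wednesday, common
2082: Jan 1 Thursday, common
2083: Jan 1 Friday, common
2084: Jan 1 Saturday, leap
2085: Jan 1 Monday, common
2086: Jan 1 Tuesday, common
2087: Jan 1 Wednesday, common
2088: Jan 1 Thursday, leap
2088 matches on both conditions.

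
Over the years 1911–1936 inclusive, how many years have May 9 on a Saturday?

4

Track May 9's weekday year by year (advancing +1, or +2 across a Feb 29):
  1911: Tue  1912: Thu (+2)  1913: Fri (+1)  1914: Sat (+1) ✓  1915: Sun (+1)
  1916: Tue (+2)  1917: Wed (+1)  1918: Thu (+1)  1919: Fri (+1)  1920: Sun (+2)
  1921: Mon (+1)  1922: Tue (+1)  1923: Wed (+1)  1924: Fri (+2)  1925: Sat (+1) ✓
  1926: Sun (+1)  1927: Mon (+1)  1928: Wed (+2)  1929: Thu (+1)  1930: Fri (+1)
  1931: Sat (+1) ✓  1932: Mon (+2)  1933: Tue (+1)  1934: Wed (+1)  1935: Thu (+1)
  1936: Sat (+2) ✓
Saturday years: 1914, 1925, 1931, 1936 — 4 in total.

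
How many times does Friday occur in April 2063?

April 2063 has 30 days and begins on Sunday.
The first Friday is April 6.
Fridays fall on 6, 13, 20, 27 — that's 4.

4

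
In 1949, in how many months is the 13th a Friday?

1

Check the 13th of each month of 1949: Jan 13: Thu, Feb 13: Sun, Mar 13: Sun, Apr 13: Wed, May 13: Fri, Jun 13: Mon, Jul 13: Wed, Aug 13: Sat, Sep 13: Tue, Oct 13: Thu, Nov 13: Sun, Dec 13: Tue.
Friday occurs in May — 1 month.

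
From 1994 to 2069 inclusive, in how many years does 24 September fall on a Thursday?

Track 24 September's weekday year by year (advancing +1, or +2 across a Feb 29):
  1994: Sat  1995: Sun (+1)  1996: Tue (+2)  1997: Wed (+1)  1998: Thu (+1) ✓
  1999: Fri (+1)  2000: Sun (+2)  2001: Mon (+1)  2002: Tue (+1)  2003: Wed (+1)
  2004: Fri (+2)  2005: Sat (+1)  2006: Sun (+1)  2007: Mon (+1)  … (48 more years) …
  2056: Sun (+2)  2057: Mon (+1)  2058: Tue (+1)  2059: Wed (+1)  2060: Fri (+2)
  2061: Sat (+1)  2062: Sun (+1)  2063: Mon (+1)  2064: Wed (+2)  2065: Thu (+1) ✓
  2066: Fri (+1)  2067: Sat (+1)  2068: Mon (+2)  2069: Tue (+1)
Thursday years: 1998, 2009, 2015, 2020, 2026, 2037, 2043, 2048, 2054, 2065 — 10 in total.

10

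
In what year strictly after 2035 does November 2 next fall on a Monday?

2037

From one year to the next, a fixed date's weekday advances by 1, or by 2 when a Feb 29 lies between the two dates.
2035: November 2 is Friday.
2036: Sunday (+2)
2037: Monday (+1)
November 2 falls on a Monday in 2037.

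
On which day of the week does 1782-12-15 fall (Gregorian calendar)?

Sunday

January 1, 1782 is a Tuesday.
December 15 is day 349 of the year, i.e. 348 days after Jan 1.
348 mod 7 = 5, so advance 5 weekdays from Tuesday: Sunday.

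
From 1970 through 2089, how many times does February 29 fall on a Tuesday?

5

Leap years in 1970–2089: 30 of them.
Feb 29 weekday advances by 5 (mod 7) from one leap year to the next four years later (or differs when a century non-leap intervenes).
Leap-day weekdays: 1972:Tue✓ 1976:Sun 1980:Fri 1984:Wed 1988:Mon 1992:Sat 1996:Thu 2000:Tue✓ 2004:Sun 2008:Fri 2012:Wed 2016:Mon 2020:Sat …(4 more)… 2040:Wed 2044:Mon 2048:Sat 2052:Thu 2056:Tue✓ 2060:Sun 2064:Fri 2068:Wed 2072:Mon 2076:Sat 2080:Thu 2084:Tue✓ 2088:Sun
Tuesday: 1972, 2000, 2028, 2056, 2084 → 5.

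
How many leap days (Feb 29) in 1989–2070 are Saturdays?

3

Leap years in 1989–2070: 20 of them.
Feb 29 weekday advances by 5 (mod 7) from one leap year to the next four years later (or differs when a century non-leap intervenes).
Leap-day weekdays: 1992:Sat✓ 1996:Thu 2000:Tue 2004:Sun 2008:Fri 2012:Wed 2016:Mon 2020:Sat✓ 2024:Thu 2028:Tue 2032:Sun 2036:Fri 2040:Wed 2044:Mon 2048:Sat✓ 2052:Thu 2056:Tue 2060:Sun 2064:Fri 2068:Wed
Saturday: 1992, 2020, 2048 → 3.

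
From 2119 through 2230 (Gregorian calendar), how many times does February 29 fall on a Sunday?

Leap years in 2119–2230: 27 of them.
Feb 29 weekday advances by 5 (mod 7) from one leap year to the next four years later (or differs when a century non-leap intervenes).
Leap-day weekdays: 2120:Thu 2124:Tue 2128:Sun✓ 2132:Fri 2136:Wed 2140:Mon 2144:Sat 2148:Thu 2152:Tue 2156:Sun✓ 2160:Fri 2164:Wed 2168:Mon 2172:Sat 2176:Thu 2180:Tue 2184:Sun✓ 2188:Fri 2192:Wed 2196:Mon 2204:Wed 2208:Mon 2212:Sat 2216:Thu 2220:Tue 2224:Sun✓ 2228:Fri
Sunday: 2128, 2156, 2184, 2224 → 4.

4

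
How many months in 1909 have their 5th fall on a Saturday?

1

Check the 5th of each month of 1909: Jan 5: Tue, Feb 5: Fri, Mar 5: Fri, Apr 5: Mon, May 5: Wed, Jun 5: Sat, Jul 5: Mon, Aug 5: Thu, Sep 5: Sun, Oct 5: Tue, Nov 5: Fri, Dec 5: Sun.
Saturday occurs in June — 1 month.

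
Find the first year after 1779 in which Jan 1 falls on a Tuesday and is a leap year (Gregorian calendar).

Jan 1 advances by 2 weekdays after a leap year and by 1 after a common year.
1779: Jan 1 is Friday.
1780: Saturday (leap)
1781: Monday
1782: Tuesday
1783: Wednesday
1784: Thursday (leap)
1785: Saturday
1786: Sunday
1787: Monday
1788: Tuesday (leap)
1788 begins on a Tuesday and is a leap year.

1788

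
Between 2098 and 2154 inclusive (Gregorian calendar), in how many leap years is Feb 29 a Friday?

2

Leap years in 2098–2154: 13 of them.
Feb 29 weekday advances by 5 (mod 7) from one leap year to the next four years later (or differs when a century non-leap intervenes).
Leap-day weekdays: 2104:Fri✓ 2108:Wed 2112:Mon 2116:Sat 2120:Thu 2124:Tue 2128:Sun 2132:Fri✓ 2136:Wed 2140:Mon 2144:Sat 2148:Thu 2152:Tue
Friday: 2104, 2132 → 2.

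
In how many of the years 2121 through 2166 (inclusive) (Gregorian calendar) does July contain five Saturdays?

19

July has 31 days; it has five Saturdays when Saturday falls among the first (month-length − 28) days — i.e. when July 1 is one of Saturday/Friday/Thursday.
July 1 by year: 2121:Tue 2122:Wed 2123:Thu✓ 2124:Sat✓ 2125:Sun 2126:Mon 2127:Tue 2128:Thu✓ 2129:Fri✓ 2130:Sat✓ 2131:Sun 2132:Tue 2133:Wed 2134:Thu✓ 2135:Fri✓ …(16 more)… 2152:Sat✓ 2153:Sun 2154:Mon 2155:Tue 2156:Thu✓ 2157:Fri✓ 2158:Sat✓ 2159:Sun 2160:Tue 2161:Wed 2162:Thu✓ 2163:Fri✓ 2164:Sun 2165:Mon 2166:Tue
Years with five Saturdays: 2123, 2124, 2128, 2129, 2130, 2134, 2135, 2140, 2141, 2145, 2146, 2147, 2151, 2152, 2156, 2157, 2158, 2162, 2163 → 19.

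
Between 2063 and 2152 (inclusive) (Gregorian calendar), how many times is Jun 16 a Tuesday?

Track Jun 16's weekday year by year (advancing +1, or +2 across a Feb 29):
  2063: Sat  2064: Mon (+2)  2065: Tue (+1) ✓  2066: Wed (+1)  2067: Thu (+1)
  2068: Sat (+2)  2069: Sun (+1)  2070: Mon (+1)  2071: Tue (+1) ✓  2072: Thu (+2)
  2073: Fri (+1)  2074: Sat (+1)  2075: Sun (+1)  2076: Tue (+2) ✓  … (62 more years) …
  2139: Tue (+1) ✓  2140: Thu (+2)  2141: Fri (+1)  2142: Sat (+1)  2143: Sun (+1)
  2144: Tue (+2) ✓  2145: Wed (+1)  2146: Thu (+1)  2147: Fri (+1)  2148: Sun (+2)
  2149: Mon (+1)  2150: Tue (+1) ✓  2151: Wed (+1)  2152: Fri (+2)
Tuesday years: 2065, 2071, 2076, 2082, 2093, 2099, 2105, 2111, 2116, 2122, 2133, 2139, 2144, 2150 — 14 in total.

14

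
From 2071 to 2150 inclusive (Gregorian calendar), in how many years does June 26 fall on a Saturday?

Track June 26's weekday year by year (advancing +1, or +2 across a Feb 29):
  2071: Fri  2072: Sun (+2)  2073: Mon (+1)  2074: Tue (+1)  2075: Wed (+1)
  2076: Fri (+2)  2077: Sat (+1) ✓  2078: Sun (+1)  2079: Mon (+1)  2080: Wed (+2)
  2081: Thu (+1)  2082: Fri (+1)  2083: Sat (+1) ✓  2084: Mon (+2)  … (52 more years) …
  2137: Wed (+1)  2138: Thu (+1)  2139: Fri (+1)  2140: Sun (+2)  2141: Mon (+1)
  2142: Tue (+1)  2143: Wed (+1)  2144: Fri (+2)  2145: Sat (+1) ✓  2146: Sun (+1)
  2147: Mon (+1)  2148: Wed (+2)  2149: Thu (+1)  2150: Fri (+1)
Saturday years: 2077, 2083, 2088, 2094, 2100, 2106, 2117, 2123, 2128, 2134, 2145 — 11 in total.

11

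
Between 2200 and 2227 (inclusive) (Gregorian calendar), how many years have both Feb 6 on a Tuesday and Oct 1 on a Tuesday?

Check each year's weekday for Feb 6 and Oct 1:
  2200: Thu/Wed  2201: Fri/Thu  2202: Sat/Fri  2203: Sun/Sat  2204: Mon/Mon  2205: Wed/Tue  2206: Thu/Wed  2207: Fri/Thu  2208: Sat/Sat  2209: Mon/Sun  2210: Tue/Mon  2211: Wed/Tue  2212: Thu/Thu  2213: Sat/Fri  2214: Sun/Sat  2215: Mon/Sun  2216: Tue/Tue ✓  2217: Thu/Wed  2218: Fri/Thu  2219: Sat/Fri  2220: Sun/Sun  2221: Tue/Mon  2222: Wed/Tue  2223: Thu/Wed  2224: Fri/Fri  2225: Sun/Sat  2226: Mon/Sun  2227: Tue/Mon
Both conditions hold in: 2216 — 1.

1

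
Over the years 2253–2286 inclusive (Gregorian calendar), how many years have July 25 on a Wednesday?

Track July 25's weekday year by year (advancing +1, or +2 across a Feb 29):
  2253: Mon  2254: Tue (+1)  2255: Wed (+1) ✓  2256: Fri (+2)  2257: Sat (+1)
  2258: Sun (+1)  2259: Mon (+1)  2260: Wed (+2) ✓  2261: Thu (+1)  2262: Fri (+1)
  2263: Sat (+1)  2264: Mon (+2)  2265: Tue (+1)  2266: Wed (+1) ✓  … (6 more years) …
  2273: Fri (+1)  2274: Sat (+1)  2275: Sun (+1)  2276: Tue (+2)  2277: Wed (+1) ✓
  2278: Thu (+1)  2279: Fri (+1)  2280: Sun (+2)  2281: Mon (+1)  2282: Tue (+1)
  2283: Wed (+1) ✓  2284: Fri (+2)  2285: Sat (+1)  2286: Sun (+1)
Wednesday years: 2255, 2260, 2266, 2277, 2283 — 5 in total.

5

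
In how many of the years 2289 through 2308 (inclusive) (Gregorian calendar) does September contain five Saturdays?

6

September has 30 days; it has five Saturdays when Saturday falls among the first (month-length − 28) days — i.e. when September 1 is one of Saturday/Friday.
September 1 by year: 2289:Sun 2290:Mon 2291:Tue 2292:Thu 2293:Fri✓ 2294:Sat✓ 2295:Sun 2296:Tue 2297:Wed 2298:Thu 2299:Fri✓ 2300:Sat✓ 2301:Sun 2302:Mon 2303:Tue 2304:Thu 2305:Fri✓ 2306:Sat✓ 2307:Sun 2308:Tue
Years with five Saturdays: 2293, 2294, 2299, 2300, 2305, 2306 → 6.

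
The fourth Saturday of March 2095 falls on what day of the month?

26

March 1, 2095 is a Tuesday, so the first Saturday is the 5th.
The fourth Saturday is 5 + 21 = 26.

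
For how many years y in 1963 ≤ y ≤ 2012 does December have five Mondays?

21

December has 31 days; it has five Mondays when Monday falls among the first (month-length − 28) days — i.e. when December 1 is one of Monday/Sunday/Saturday.
December 1 by year: 1963:Sun✓ 1964:Tue 1965:Wed 1966:Thu 1967:Fri 1968:Sun✓ 1969:Mon✓ 1970:Tue 1971:Wed 1972:Fri 1973:Sat✓ 1974:Sun✓ 1975:Mon✓ 1976:Wed 1977:Thu …(20 more)… 1998:Tue 1999:Wed 2000:Fri 2001:Sat✓ 2002:Sun✓ 2003:Mon✓ 2004:Wed 2005:Thu 2006:Fri 2007:Sat✓ 2008:Mon✓ 2009:Tue 2010:Wed 2011:Thu 2012:Sat✓
Years with five Mondays: 1963, 1968, 1969, 1973, 1974, 1975, 1979, 1980, 1984, 1985, 1986, 1990, 1991, 1996, 1997, 2001, 2002, 2003, 2007, 2008, 2012 → 21.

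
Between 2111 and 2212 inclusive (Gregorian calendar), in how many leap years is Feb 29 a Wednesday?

Leap years in 2111–2212: 25 of them.
Feb 29 weekday advances by 5 (mod 7) from one leap year to the next four years later (or differs when a century non-leap intervenes).
Leap-day weekdays: 2112:Mon 2116:Sat 2120:Thu 2124:Tue 2128:Sun 2132:Fri 2136:Wed✓ 2140:Mon 2144:Sat 2148:Thu 2152:Tue 2156:Sun 2160:Fri 2164:Wed✓ 2168:Mon 2172:Sat 2176:Thu 2180:Tue 2184:Sun 2188:Fri 2192:Wed✓ 2196:Mon 2204:Wed✓ 2208:Mon 2212:Sat
Wednesday: 2136, 2164, 2192, 2204 → 4.

4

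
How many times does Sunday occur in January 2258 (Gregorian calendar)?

January 2258 has 31 days and begins on Friday.
The first Sunday is January 3.
Sundays fall on 3, 10, 17, 24, 31 — that's 5.

5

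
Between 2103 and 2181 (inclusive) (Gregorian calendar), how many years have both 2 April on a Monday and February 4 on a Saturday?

3

Check each year's weekday for 2 April and February 4:
  2103: Mon/Sun  2104: Wed/Mon  2105: Thu/Wed  2106: Fri/Thu  2107: Sat/Fri  2108: Mon/Sat ✓  2109: Tue/Mon  2110: Wed/Tue  2111: Thu/Wed  2112: Sat/Thu  2113: Sun/Sat  2114: Mon/Sun  2115: Tue/Mon  2116: Thu/Tue  …(51 more)…  2168: Sat/Thu  2169: Sun/Sat  2170: Mon/Sun  2171: Tue/Mon  2172: Thu/Tue  2173: Fri/Thu  2174: Sat/Fri  2175: Sun/Sat  2176: Tue/Sun  2177: Wed/Tue  2178: Thu/Wed  2179: Fri/Thu  2180: Sun/Fri  2181: Mon/Sun
Both conditions hold in: 2108, 2136, 2164 — 3.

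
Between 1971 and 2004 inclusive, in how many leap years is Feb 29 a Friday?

Leap years in 1971–2004: 9 of them.
Feb 29 weekday advances by 5 (mod 7) from one leap year to the next four years later (or differs when a century non-leap intervenes).
Leap-day weekdays: 1972:Tue 1976:Sun 1980:Fri✓ 1984:Wed 1988:Mon 1992:Sat 1996:Thu 2000:Tue 2004:Sun
Friday: 1980 → 1.

1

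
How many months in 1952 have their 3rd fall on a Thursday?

Check the 3rd of each month of 1952: Jan 3: Thu, Feb 3: Sun, Mar 3: Mon, Apr 3: Thu, May 3: Sat, Jun 3: Tue, Jul 3: Thu, Aug 3: Sun, Sep 3: Wed, Oct 3: Fri, Nov 3: Mon, Dec 3: Wed.
Thursday occurs in January, April, July — 3 months.

3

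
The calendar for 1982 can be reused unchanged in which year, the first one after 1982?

Two years share a calendar iff Jan 1 falls on the same weekday and both are leap or both are common. 1982: Jan 1 is Friday, common year.
1983: Jan 1 Saturday, common
1984: Jan 1 Sunday, leap
1985: Jan 1 Tuesday, common
1986: Jan 1 Wednesday, common
1987: Jan 1 Thursday, common
1988: Jan 1 Friday, leap
1989: Jan 1 Sunday, common
1990: Jan 1 Monday, common
1991: Jan 1 Tuesday, common
1992: Jan 1 Wednesday, leap
1993: Jan 1 Friday, common
1993 matches on both conditions.

1993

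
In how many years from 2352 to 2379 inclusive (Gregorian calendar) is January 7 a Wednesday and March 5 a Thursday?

Check each year's weekday for January 7 and March 5:
  2352: Mon/Wed  2353: Wed/Thu ✓  2354: Thu/Fri  2355: Fri/Sat  2356: Sat/Mon  2357: Mon/Tue  2358: Tue/Wed  2359: Wed/Thu ✓  2360: Thu/Sat  2361: Sat/Sun  2362: Sun/Mon  2363: Mon/Tue  2364: Tue/Thu  2365: Thu/Fri  2366: Fri/Sat  2367: Sat/Sun  2368: Sun/Tue  2369: Tue/Wed  2370: Wed/Thu ✓  2371: Thu/Fri  2372: Fri/Sun  2373: Sun/Mon  2374: Mon/Tue  2375: Tue/Wed  2376: Wed/Fri  2377: Fri/Sat  2378: Sat/Sun  2379: Sun/Mon
Both conditions hold in: 2353, 2359, 2370 — 3.

3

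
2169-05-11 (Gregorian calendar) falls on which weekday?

Thursday

January 1, 2169 is a Sunday.
May 11 is day 131 of the year, i.e. 130 days after Jan 1.
130 mod 7 = 4, so advance 4 weekdays from Sunday: Thursday.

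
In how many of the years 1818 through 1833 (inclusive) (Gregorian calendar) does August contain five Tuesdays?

7

August has 31 days; it has five Tuesdays when Tuesday falls among the first (month-length − 28) days — i.e. when August 1 is one of Tuesday/Monday/Sunday.
August 1 by year: 1818:Sat 1819:Sun✓ 1820:Tue✓ 1821:Wed 1822:Thu 1823:Fri 1824:Sun✓ 1825:Mon✓ 1826:Tue✓ 1827:Wed 1828:Fri 1829:Sat 1830:Sun✓ 1831:Mon✓ 1832:Wed 1833:Thu
Years with five Tuesdays: 1819, 1820, 1824, 1825, 1826, 1830, 1831 → 7.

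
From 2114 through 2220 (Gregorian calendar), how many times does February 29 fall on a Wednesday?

Leap years in 2114–2220: 26 of them.
Feb 29 weekday advances by 5 (mod 7) from one leap year to the next four years later (or differs when a century non-leap intervenes).
Leap-day weekdays: 2116:Sat 2120:Thu 2124:Tue 2128:Sun 2132:Fri 2136:Wed✓ 2140:Mon 2144:Sat 2148:Thu 2152:Tue 2156:Sun 2160:Fri 2164:Wed✓ 2168:Mon 2172:Sat 2176:Thu 2180:Tue 2184:Sun 2188:Fri 2192:Wed✓ 2196:Mon 2204:Wed✓ 2208:Mon 2212:Sat 2216:Thu 2220:Tue
Wednesday: 2136, 2164, 2192, 2204 → 4.

4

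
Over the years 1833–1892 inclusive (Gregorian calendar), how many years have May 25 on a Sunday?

Track May 25's weekday year by year (advancing +1, or +2 across a Feb 29):
  1833: Sat  1834: Sun (+1) ✓  1835: Mon (+1)  1836: Wed (+2)  1837: Thu (+1)
  1838: Fri (+1)  1839: Sat (+1)  1840: Mon (+2)  1841: Tue (+1)  1842: Wed (+1)
  1843: Thu (+1)  1844: Sat (+2)  1845: Sun (+1) ✓  1846: Mon (+1)  … (32 more years) …
  1879: Sun (+1) ✓  1880: Tue (+2)  1881: Wed (+1)  1882: Thu (+1)  1883: Fri (+1)
  1884: Sun (+2) ✓  1885: Mon (+1)  1886: Tue (+1)  1887: Wed (+1)  1888: Fri (+2)
  1889: Sat (+1)  1890: Sun (+1) ✓  1891: Mon (+1)  1892: Wed (+2)
Sunday years: 1834, 1845, 1851, 1856, 1862, 1873, 1879, 1884, 1890 — 9 in total.

9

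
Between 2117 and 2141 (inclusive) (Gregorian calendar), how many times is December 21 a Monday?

Track December 21's weekday year by year (advancing +1, or +2 across a Feb 29):
  2117: Tue  2118: Wed (+1)  2119: Thu (+1)  2120: Sat (+2)  2121: Sun (+1)
  2122: Mon (+1) ✓  2123: Tue (+1)  2124: Thu (+2)  2125: Fri (+1)  2126: Sat (+1)
  2127: Sun (+1)  2128: Tue (+2)  2129: Wed (+1)  2130: Thu (+1)  2131: Fri (+1)
  2132: Sun (+2)  2133: Mon (+1) ✓  2134: Tue (+1)  2135: Wed (+1)  2136: Fri (+2)
  2137: Sat (+1)  2138: Sun (+1)  2139: Mon (+1) ✓  2140: Wed (+2)  2141: Thu (+1)
Monday years: 2122, 2133, 2139 — 3 in total.

3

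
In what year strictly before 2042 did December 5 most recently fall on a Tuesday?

2034

From one year to the next, a fixed date's weekday advances by 1, or by 2 when a Feb 29 lies between the two dates.
2042: December 5 is Friday.
2041: Thursday (−1)
2040: Wednesday (−1)
2039: Monday (−2)
2038: Sunday (−1)
2037: Saturday (−1)
2036: Friday (−1)
2035: Wednesday (−2)
2034: Tuesday (−1)
December 5 falls on a Tuesday in 2034.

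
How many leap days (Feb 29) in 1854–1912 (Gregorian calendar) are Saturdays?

Leap years in 1854–1912: 14 of them.
Feb 29 weekday advances by 5 (mod 7) from one leap year to the next four years later (or differs when a century non-leap intervenes).
Leap-day weekdays: 1856:Fri 1860:Wed 1864:Mon 1868:Sat✓ 1872:Thu 1876:Tue 1880:Sun 1884:Fri 1888:Wed 1892:Mon 1896:Sat✓ 1904:Mon 1908:Sat✓ 1912:Thu
Saturday: 1868, 1896, 1908 → 3.

3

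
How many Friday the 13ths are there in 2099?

3

Check the 13th of each month of 2099: Jan 13: Tue, Feb 13: Fri, Mar 13: Fri, Apr 13: Mon, May 13: Wed, Jun 13: Sat, Jul 13: Mon, Aug 13: Thu, Sep 13: Sun, Oct 13: Tue, Nov 13: Fri, Dec 13: Sun.
Friday occurs in February, March, November — 3 months.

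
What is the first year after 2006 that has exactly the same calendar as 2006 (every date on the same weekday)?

2017

Two years share a calendar iff Jan 1 falls on the same weekday and both are leap or both are common. 2006: Jan 1 is Sunday, common year.
2007: Jan 1 Monday, common
2008: Jan 1 Tuesday, leap
2009: Jan 1 Thursday, common
2010: Jan 1 Friday, common
2011: Jan 1 Saturday, common
2012: Jan 1 Sunday, leap
2013: Jan 1 Tuesday, common
2014: Jan 1 Wednesday, common
2015: Jan 1 Thursday, common
2016: Jan 1 Friday, leap
2017: Jan 1 Sunday, common
2017 matches on both conditions.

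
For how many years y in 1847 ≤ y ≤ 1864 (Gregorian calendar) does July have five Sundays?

8

July has 31 days; it has five Sundays when Sunday falls among the first (month-length − 28) days — i.e. when July 1 is one of Sunday/Saturday/Friday.
July 1 by year: 1847:Thu 1848:Sat✓ 1849:Sun✓ 1850:Mon 1851:Tue 1852:Thu 1853:Fri✓ 1854:Sat✓ 1855:Sun✓ 1856:Tue 1857:Wed 1858:Thu 1859:Fri✓ 1860:Sun✓ 1861:Mon 1862:Tue 1863:Wed 1864:Fri✓
Years with five Sundays: 1848, 1849, 1853, 1854, 1855, 1859, 1860, 1864 → 8.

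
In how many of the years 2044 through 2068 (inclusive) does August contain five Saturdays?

9

August has 31 days; it has five Saturdays when Saturday falls among the first (month-length − 28) days — i.e. when August 1 is one of Saturday/Friday/Thursday.
August 1 by year: 2044:Mon 2045:Tue 2046:Wed 2047:Thu✓ 2048:Sat✓ 2049:Sun 2050:Mon 2051:Tue 2052:Thu✓ 2053:Fri✓ 2054:Sat✓ 2055:Sun 2056:Tue 2057:Wed 2058:Thu✓ 2059:Fri✓ 2060:Sun 2061:Mon 2062:Tue 2063:Wed 2064:Fri✓ 2065:Sat✓ 2066:Sun 2067:Mon 2068:Wed
Years with five Saturdays: 2047, 2048, 2052, 2053, 2054, 2058, 2059, 2064, 2065 → 9.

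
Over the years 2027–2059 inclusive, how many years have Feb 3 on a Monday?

Track Feb 3's weekday year by year (advancing +1, or +2 across a Feb 29):
  2027: Wed  2028: Thu (+1)  2029: Sat (+2)  2030: Sun (+1)  2031: Mon (+1) ✓
  2032: Tue (+1)  2033: Thu (+2)  2034: Fri (+1)  2035: Sat (+1)  2036: Sun (+1)
  2037: Tue (+2)  2038: Wed (+1)  2039: Thu (+1)  2040: Fri (+1)  … (5 more years) …
  2046: Sat (+1)  2047: Sun (+1)  2048: Mon (+1) ✓  2049: Wed (+2)  2050: Thu (+1)
  2051: Fri (+1)  2052: Sat (+1)  2053: Mon (+2) ✓  2054: Tue (+1)  2055: Wed (+1)
  2056: Thu (+1)  2057: Sat (+2)  2058: Sun (+1)  2059: Mon (+1) ✓
Monday years: 2031, 2042, 2048, 2053, 2059 — 5 in total.

5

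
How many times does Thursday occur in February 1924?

4

February 1924 has 29 days and begins on Friday.
The first Thursday is February 7.
Thursdays fall on 7, 14, 21, 28 — that's 4.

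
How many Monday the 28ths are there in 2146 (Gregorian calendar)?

3

Check the 28th of each month of 2146: Jan 28: Fri, Feb 28: Mon, Mar 28: Mon, Apr 28: Thu, May 28: Sat, Jun 28: Tue, Jul 28: Thu, Aug 28: Sun, Sep 28: Wed, Oct 28: Fri, Nov 28: Mon, Dec 28: Wed.
Monday occurs in February, March, November — 3 months.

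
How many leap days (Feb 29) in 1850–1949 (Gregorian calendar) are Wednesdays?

Leap years in 1850–1949: 24 of them.
Feb 29 weekday advances by 5 (mod 7) from one leap year to the next four years later (or differs when a century non-leap intervenes).
Leap-day weekdays: 1852:Sun 1856:Fri 1860:Wed✓ 1864:Mon 1868:Sat 1872:Thu 1876:Tue 1880:Sun 1884:Fri 1888:Wed✓ 1892:Mon 1896:Sat 1904:Mon 1908:Sat 1912:Thu 1916:Tue 1920:Sun 1924:Fri 1928:Wed✓ 1932:Mon 1936:Sat 1940:Thu 1944:Tue 1948:Sun
Wednesday: 1860, 1888, 1928 → 3.

3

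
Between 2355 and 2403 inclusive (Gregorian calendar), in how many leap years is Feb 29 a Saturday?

2

Leap years in 2355–2403: 12 of them.
Feb 29 weekday advances by 5 (mod 7) from one leap year to the next four years later (or differs when a century non-leap intervenes).
Leap-day weekdays: 2356:Wed 2360:Mon 2364:Sat✓ 2368:Thu 2372:Tue 2376:Sun 2380:Fri 2384:Wed 2388:Mon 2392:Sat✓ 2396:Thu 2400:Tue
Saturday: 2364, 2392 → 2.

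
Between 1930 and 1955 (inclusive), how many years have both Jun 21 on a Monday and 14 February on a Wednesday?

Check each year's weekday for Jun 21 and 14 February:
  1930: Sat/Fri  1931: Sun/Sat  1932: Tue/Sun  1933: Wed/Tue  1934: Thu/Wed  1935: Fri/Thu  1936: Sun/Fri  1937: Mon/Sun  1938: Tue/Mon  1939: Wed/Tue  1940: Fri/Wed  1941: Sat/Fri  1942: Sun/Sat  1943: Mon/Sun  1944: Wed/Mon  1945: Thu/Wed  1946: Fri/Thu  1947: Sat/Fri  1948: Mon/Sat  1949: Tue/Mon  1950: Wed/Tue  1951: Thu/Wed  1952: Sat/Thu  1953: Sun/Sat  1954: Mon/Sun  1955: Tue/Mon
Both conditions hold in: no year — 0.

0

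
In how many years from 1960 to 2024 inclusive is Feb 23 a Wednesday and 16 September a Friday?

7

Check each year's weekday for Feb 23 and 16 September:
  1960: Tue/Fri  1961: Thu/Sat  1962: Fri/Sun  1963: Sat/Mon  1964: Sun/Wed  1965: Tue/Thu  1966: Wed/Fri ✓  1967: Thu/Sat  1968: Fri/Mon  1969: Sun/Tue  1970: Mon/Wed  1971: Tue/Thu  1972: Wed/Sat  1973: Fri/Sun  …(37 more)…  2011: Wed/Fri ✓  2012: Thu/Sun  2013: Sat/Mon  2014: Sun/Tue  2015: Mon/Wed  2016: Tue/Fri  2017: Thu/Sat  2018: Fri/Sun  2019: Sat/Mon  2020: Sun/Wed  2021: Tue/Thu  2022: Wed/Fri ✓  2023: Thu/Sat  2024: Fri/Mon
Both conditions hold in: 1966, 1977, 1983, 1994, 2005, 2011, 2022 — 7.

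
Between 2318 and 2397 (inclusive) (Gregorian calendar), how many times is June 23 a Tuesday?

Track June 23's weekday year by year (advancing +1, or +2 across a Feb 29):
  2318: Sun  2319: Mon (+1)  2320: Wed (+2)  2321: Thu (+1)  2322: Fri (+1)
  2323: Sat (+1)  2324: Mon (+2)  2325: Tue (+1) ✓  2326: Wed (+1)  2327: Thu (+1)
  2328: Sat (+2)  2329: Sun (+1)  2330: Mon (+1)  2331: Tue (+1) ✓  … (52 more years) …
  2384: Sat (+2)  2385: Sun (+1)  2386: Mon (+1)  2387: Tue (+1) ✓  2388: Thu (+2)
  2389: Fri (+1)  2390: Sat (+1)  2391: Sun (+1)  2392: Tue (+2) ✓  2393: Wed (+1)
  2394: Thu (+1)  2395: Fri (+1)  2396: Sun (+2)  2397: Mon (+1)
Tuesday years: 2325, 2331, 2336, 2342, 2353, 2359, 2364, 2370, 2381, 2387, 2392 — 11 in total.

11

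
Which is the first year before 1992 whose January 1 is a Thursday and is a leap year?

Jan 1 advances by 2 weekdays after a leap year and by 1 after a common year.
1992: Jan 1 is Wednesday (leap).
1991: Tuesday
1990: Monday
1989: Sunday
1988: Friday (leap)
1987: Thursday
1986: Wednesday
1985: Tuesday
1984: Sunday (leap)
1983: Saturday
1982: Friday
1981: Thursday
1980: Tuesday (leap)
1979: Monday
1978: Sunday
1977: Saturday
1976: Thursday (leap)
1976 begins on a Thursday and is a leap year.

1976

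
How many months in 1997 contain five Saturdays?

4

A month of length L has five Saturdays iff its first Saturday is on day ≤ L−28 (so day 1–3 in a 31-day month, 1–2 in a 30-day month, day 1 in a leap February).
Checking each month of 1997: Jan starts Wed (31d); Feb starts Sat (28d); Mar starts Sat (31d) ✓; Apr starts Tue (30d); May starts Thu (31d) ✓; Jun starts Sun (30d); Jul starts Tue (31d); Aug starts Fri (31d) ✓; Sep starts Mon (30d); Oct starts Wed (31d); Nov starts Sat (30d) ✓; Dec starts Mon (31d).
Five-Saturday months: March, May, August, November → 4.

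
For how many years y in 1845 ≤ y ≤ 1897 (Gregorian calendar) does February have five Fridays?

2

February has 28 days (29 in leap years); it has five Fridays when Friday falls among the first (month-length − 28) days — i.e. when February 1 is Friday in a leap year (never in a common year).
February 1 by year: 1845:Sat 1846:Sun 1847:Mon 1848:Tue 1849:Thu 1850:Fri 1851:Sat 1852:Sun 1853:Tue 1854:Wed 1855:Thu 1856:Fri✓ 1857:Sun 1858:Mon 1859:Tue …(23 more)… 1883:Thu 1884:Fri✓ 1885:Sun 1886:Mon 1887:Tue 1888:Wed 1889:Fri 1890:Sat 1891:Sun 1892:Mon 1893:Wed 1894:Thu 1895:Fri 1896:Sat 1897:Mon
Years with five Fridays: 1856, 1884 → 2.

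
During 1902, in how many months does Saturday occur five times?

4

A month of length L has five Saturdays iff its first Saturday is on day ≤ L−28 (so day 1–3 in a 31-day month, 1–2 in a 30-day month, day 1 in a leap February).
Checking each month of 1902: Jan starts Wed (31d); Feb starts Sat (28d); Mar starts Sat (31d) ✓; Apr starts Tue (30d); May starts Thu (31d) ✓; Jun starts Sun (30d); Jul starts Tue (31d); Aug starts Fri (31d) ✓; Sep starts Mon (30d); Oct starts Wed (31d); Nov starts Sat (30d) ✓; Dec starts Mon (31d).
Five-Saturday months: March, May, August, November → 4.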